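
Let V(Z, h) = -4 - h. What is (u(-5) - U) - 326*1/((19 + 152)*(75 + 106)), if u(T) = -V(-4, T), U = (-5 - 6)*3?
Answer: 990106/30951 ≈ 31.989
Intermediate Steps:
U = -33 (U = -11*3 = -33)
u(T) = 4 + T (u(T) = -(-4 - T) = 4 + T)
(u(-5) - U) - 326*1/((19 + 152)*(75 + 106)) = ((4 - 5) - 1*(-33)) - 326*1/((19 + 152)*(75 + 106)) = (-1 + 33) - 326/(171*181) = 32 - 326/30951 = 990106/30951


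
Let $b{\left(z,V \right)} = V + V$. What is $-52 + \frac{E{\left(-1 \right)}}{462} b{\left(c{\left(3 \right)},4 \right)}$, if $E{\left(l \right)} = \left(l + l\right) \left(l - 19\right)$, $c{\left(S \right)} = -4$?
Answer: $- \frac{11852}{231} \approx -51.307$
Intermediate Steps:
$b{\left(z,V \right)} = 2 V$
$E{\left(l \right)} = 2 l \left(-19 + l\right)$
$-52 + \frac{E{\left(-1 \right)}}{462} b{\left(c{\left(3 \right)},4 \right)} = -52 + \frac{2 \left(-1\right) \left(-19 - 1\right)}{462} \cdot 2 \cdot 4 = -52 + 2 \left(-1\right) \left(-20\right) \frac{1}{462} \cdot 8 = -52 + 40 \cdot \frac{1}{462} \cdot 8 = -52 + \frac{20}{231} \cdot 8 = -52 + \frac{160}{231} = - \frac{11852}{231}$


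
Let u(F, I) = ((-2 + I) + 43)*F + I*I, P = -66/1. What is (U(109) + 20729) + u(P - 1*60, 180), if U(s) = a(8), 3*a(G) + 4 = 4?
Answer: 25283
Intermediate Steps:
P = -66 (P = -66*1 = -66)
a(G) = 0 (a(G) = -4/3 + (⅓)*4 = -4/3 + 4/3 = 0)
U(s) = 0
u(F, I) = I² + F*(41 + I) (u(F, I) = (41 + I)*F + I² = F*(41 + I) + I² = I² + F*(41 + I))
(U(109) + 20729) + u(P - 1*60, 180) = (0 + 20729) + (180² + 41*(-66 - 1*60) + (-66 - 1*60)*180) = 20729 + (32400 + 41*(-66 - 60) + (-66 - 60)*180) = 20729 + (32400 + 41*(-126) - 126*180) = 20729 + (32400 - 5166 - 22680) = 20729 + 4554 = 25283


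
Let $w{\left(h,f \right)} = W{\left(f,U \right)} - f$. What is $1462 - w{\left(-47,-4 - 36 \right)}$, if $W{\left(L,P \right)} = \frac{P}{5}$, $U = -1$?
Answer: $\frac{7111}{5} \approx 1422.2$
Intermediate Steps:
$W{\left(L,P \right)} = \frac{P}{5}$ ($W{\left(L,P \right)} = P \frac{1}{5} = \frac{P}{5}$)
$w{\left(h,f \right)} = - \frac{1}{5} - f$ ($w{\left(h,f \right)} = \frac{1}{5} \left(-1\right) - f = - \frac{1}{5} - f$)
$1462 - w{\left(-47,-4 - 36 \right)} = 1462 - \left(- \frac{1}{5} - \left(-4 - 36\right)\right) = 1462 - \left(- \frac{1}{5} - -40\right) = 1462 - \left(- \frac{1}{5} + 40\right) = 1462 - \frac{199}{5} = \frac{7111}{5}$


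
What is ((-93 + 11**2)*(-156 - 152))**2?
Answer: 74373376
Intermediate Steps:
((-93 + 11**2)*(-156 - 152))**2 = ((-93 + 121)*(-308))**2 = (28*(-308))**2 = (-8624)**2 = 74373376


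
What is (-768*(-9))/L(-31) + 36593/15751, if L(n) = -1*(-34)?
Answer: 55057537/267767 ≈ 205.62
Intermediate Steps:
L(n) = 34
(-768*(-9))/L(-31) + 36593/15751 = -768*(-9)/34 + 36593/15751 = 6912*(1/34) + 36593*(1/15751) = 3456/17 + 36593/15751 = 55057537/267767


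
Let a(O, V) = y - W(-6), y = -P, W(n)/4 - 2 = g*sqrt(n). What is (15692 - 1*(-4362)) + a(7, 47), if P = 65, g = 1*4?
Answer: 19981 - 16*I*sqrt(6) ≈ 19981.0 - 39.192*I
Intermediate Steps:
g = 4
W(n) = 8 + 16*sqrt(n) (W(n) = 8 + 4*(4*sqrt(n)) = 8 + 16*sqrt(n))
y = -65 (y = -1*65 = -65)
a(O, V) = -73 - 16*I*sqrt(6) (a(O, V) = -65 - (8 + 16*sqrt(-6)) = -65 - (8 + 16*(I*sqrt(6))) = -65 - (8 + 16*I*sqrt(6)) = -65 + (-8 - 16*I*sqrt(6)) = -73 - 16*I*sqrt(6))
(15692 - 1*(-4362)) + a(7, 47) = (15692 - 1*(-4362)) + (-73 - 16*I*sqrt(6)) = (15692 + 4362) + (-73 - 16*I*sqrt(6)) = 20054 + (-73 - 16*I*sqrt(6)) = 19981 - 16*I*sqrt(6)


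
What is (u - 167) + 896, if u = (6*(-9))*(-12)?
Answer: 1377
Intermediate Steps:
u = 648 (u = -54*(-12) = 648)
(u - 167) + 896 = (648 - 167) + 896 = 481 + 896 = 1377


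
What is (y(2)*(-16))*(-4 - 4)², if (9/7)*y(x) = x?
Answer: -14336/9 ≈ -1592.9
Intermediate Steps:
y(x) = 7*x/9
(y(2)*(-16))*(-4 - 4)² = (((7/9)*2)*(-16))*(-4 - 4)² = ((14/9)*(-16))*(-8)² = -224/9*64 = -14336/9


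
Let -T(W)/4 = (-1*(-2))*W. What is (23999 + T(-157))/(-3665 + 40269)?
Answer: 25255/36604 ≈ 0.68995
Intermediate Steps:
T(W) = -8*W (T(W) = -4*(-1*(-2))*W = -8*W)
(23999 + T(-157))/(-3665 + 40269) = (23999 - 8*(-157))/(-3665 + 40269) = (23999 + 1256)/36604 = 25255*(1/36604) = 25255/36604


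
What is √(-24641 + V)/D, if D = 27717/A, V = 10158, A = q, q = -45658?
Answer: -45658*I*√14483/27717 ≈ -198.24*I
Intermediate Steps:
A = -45658
D = -27717/45658 (D = 27717/(-45658) = 27717*(-1/45658) = -27717/45658 ≈ -0.60706)
√(-24641 + V)/D = √(-24641 + 10158)/(-27717/45658) = √(-14483)*(-45658/27717) = (I*√14483)*(-45658/27717) = -45658*I*√14483/27717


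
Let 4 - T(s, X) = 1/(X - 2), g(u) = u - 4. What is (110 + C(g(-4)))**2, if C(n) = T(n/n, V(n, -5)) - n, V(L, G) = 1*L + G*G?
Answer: 3345241/225 ≈ 14868.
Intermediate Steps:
g(u) = -4 + u
V(L, G) = L + G**2
T(s, X) = 4 - 1/(-2 + X) (T(s, X) = 4 - 1/(X - 2) = 4 - 1/(-2 + X))
C(n) = -n + (91 + 4*n)/(23 + n) (C(n) = (-9 + 4*(n + (-5)**2))/(-2 + (n + (-5)**2)) - n = (-9 + 4*(n + 25))/(-2 + (n + 25)) - n = (-9 + 4*(25 + n))/(-2 + (25 + n)) - n = (-9 + (100 + 4*n))/(23 + n) - n = (91 + 4*n)/(23 + n) - n = -n + (91 + 4*n)/(23 + n))
(110 + C(g(-4)))**2 = (110 + (91 - (-4 - 4)**2 - 19*(-4 - 4))/(23 + (-4 - 4)))**2 = (110 + (91 - 1*(-8)**2 - 19*(-8))/(23 - 8))**2 = (110 + (91 - 1*64 + 152)/15)**2 = (110 + (91 - 64 + 152)/15)**2 = (110 + (1/15)*179)**2 = (110 + 179/15)**2 = (1829/15)**2 = 3345241/225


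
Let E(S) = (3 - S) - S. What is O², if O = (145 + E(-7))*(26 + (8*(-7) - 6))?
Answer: 34012224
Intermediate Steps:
E(S) = 3 - 2*S
O = -5832 (O = (145 + (3 - 2*(-7)))*(26 + (8*(-7) - 6)) = (145 + (3 + 14))*(26 + (-56 - 6)) = (145 + 17)*(26 - 62) = 162*(-36) = -5832)
O² = (-5832)² = 34012224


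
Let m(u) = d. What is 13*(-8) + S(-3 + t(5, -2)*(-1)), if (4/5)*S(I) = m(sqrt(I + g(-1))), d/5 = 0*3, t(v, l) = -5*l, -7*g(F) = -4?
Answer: -104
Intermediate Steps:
g(F) = 4/7 (g(F) = -1/7*(-4) = 4/7)
d = 0 (d = 5*(0*3) = 5*0 = 0)
m(u) = 0
S(I) = 0 (S(I) = (5/4)*0 = 0)
13*(-8) + S(-3 + t(5, -2)*(-1)) = 13*(-8) + 0 = -104 + 0 = -104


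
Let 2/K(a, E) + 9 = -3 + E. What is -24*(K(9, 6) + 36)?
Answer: -856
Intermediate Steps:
K(a, E) = 2/(-12 + E) (K(a, E) = 2/(-9 + (-3 + E)) = 2/(-12 + E))
-24*(K(9, 6) + 36) = -24*(2/(-12 + 6) + 36) = -24*(2/(-6) + 36) = -24*(2*(-⅙) + 36) = -24*(-⅓ + 36) = -24*107/3 = -856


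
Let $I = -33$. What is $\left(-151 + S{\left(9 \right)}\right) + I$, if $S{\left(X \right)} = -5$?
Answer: $-189$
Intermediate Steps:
$\left(-151 + S{\left(9 \right)}\right) + I = \left(-151 - 5\right) - 33 = -156 - 33 = -189$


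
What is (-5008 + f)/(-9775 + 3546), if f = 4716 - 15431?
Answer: 15723/6229 ≈ 2.5242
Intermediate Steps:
f = -10715
(-5008 + f)/(-9775 + 3546) = (-5008 - 10715)/(-9775 + 3546) = -15723/(-6229) = -15723*(-1/6229) = 15723/6229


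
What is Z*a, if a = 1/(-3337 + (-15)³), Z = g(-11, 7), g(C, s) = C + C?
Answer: 11/3356 ≈ 0.0032777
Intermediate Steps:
g(C, s) = 2*C
Z = -22 (Z = 2*(-11) = -22)
a = -1/6712 (a = 1/(-3337 - 3375) = 1/(-6712) = -1/6712 ≈ -0.00014899)
Z*a = -22*(-1/6712) = 11/3356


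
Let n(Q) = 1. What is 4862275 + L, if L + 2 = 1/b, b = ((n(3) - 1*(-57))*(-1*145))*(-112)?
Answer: 4579872184161/941920 ≈ 4.8623e+6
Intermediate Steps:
b = 941920 (b = ((1 - 1*(-57))*(-1*145))*(-112) = ((1 + 57)*(-145))*(-112) = (58*(-145))*(-112) = -8410*(-112) = 941920)
L = -1883839/941920 (L = -2 + 1/941920 = -1883839/941920 ≈ -2.0000)
4862275 + L = 4862275 - 1883839/941920 = 4579872184161/941920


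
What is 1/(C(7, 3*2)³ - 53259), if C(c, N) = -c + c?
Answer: -1/53259 ≈ -1.8776e-5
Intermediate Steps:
C(c, N) = 0
1/(C(7, 3*2)³ - 53259) = 1/(0³ - 53259) = 1/(0 - 53259) = 1/(-53259) = -1/53259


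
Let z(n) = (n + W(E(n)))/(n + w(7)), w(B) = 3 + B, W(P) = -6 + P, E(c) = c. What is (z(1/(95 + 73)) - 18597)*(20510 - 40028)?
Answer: 610182704634/1681 ≈ 3.6299e+8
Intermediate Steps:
z(n) = (-6 + 2*n)/(10 + n) (z(n) = (n + (-6 + n))/(n + (3 + 7)) = (-6 + 2*n)/(n + 10) = (-6 + 2*n)/(10 + n))
(z(1/(95 + 73)) - 18597)*(20510 - 40028) = (2*(-3 + 1/(95 + 73))/(10 + 1/(95 + 73)) - 18597)*(20510 - 40028) = (2*(-3 + 1/168)/(10 + 1/168) - 18597)*(-19518) = (2*(-503/168)/(1681/168) - 18597)*(-19518) = (2*(168/1681)*(-503/168) - 18597)*(-19518) = (-1006/1681 - 18597)*(-19518) = -31262563/1681*(-19518) = 610182704634/1681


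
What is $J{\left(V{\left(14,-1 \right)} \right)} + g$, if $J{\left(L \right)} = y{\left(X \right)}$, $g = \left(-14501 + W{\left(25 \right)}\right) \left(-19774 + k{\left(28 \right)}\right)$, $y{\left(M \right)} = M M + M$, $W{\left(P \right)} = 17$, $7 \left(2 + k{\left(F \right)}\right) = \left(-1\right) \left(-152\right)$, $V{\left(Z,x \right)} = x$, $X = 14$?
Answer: $\frac{2002848990}{7} \approx 2.8612 \cdot 10^{8}$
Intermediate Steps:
$k{\left(F \right)} = \frac{138}{7}$ ($k{\left(F \right)} = -2 + \frac{\left(-1\right) \left(-152\right)}{7} = -2 + \frac{1}{7} \cdot 152 = -2 + \frac{152}{7} = \frac{138}{7}$)
$y{\left(M \right)} = M + M^{2}$ ($y{\left(M \right)} = M^{2} + M = M + M^{2}$)
$g = \frac{2002847520}{7}$ ($g = \left(-14501 + 17\right) \left(-19774 + \frac{138}{7}\right) = \left(-14484\right) \left(- \frac{138280}{7}\right) = \frac{2002847520}{7} \approx 2.8612 \cdot 10^{8}$)
$J{\left(L \right)} = 210$ ($J{\left(L \right)} = 14 \left(1 + 14\right) = 14 \cdot 15 = 210$)
$J{\left(V{\left(14,-1 \right)} \right)} + g = 210 + \frac{2002847520}{7} = \frac{2002848990}{7}$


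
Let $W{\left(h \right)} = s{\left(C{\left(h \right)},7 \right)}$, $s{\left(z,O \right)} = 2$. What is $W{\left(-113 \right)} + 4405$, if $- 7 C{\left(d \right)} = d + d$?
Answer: $4407$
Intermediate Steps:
$C{\left(d \right)} = - \frac{2 d}{7}$ ($C{\left(d \right)} = - \frac{d + d}{7} = - \frac{2 d}{7}$)
$W{\left(h \right)} = 2$
$W{\left(-113 \right)} + 4405 = 2 + 4405 = 4407$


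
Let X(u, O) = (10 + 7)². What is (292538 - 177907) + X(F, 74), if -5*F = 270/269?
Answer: 114920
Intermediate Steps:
F = -54/269 ≈ -0.20074
X(u, O) = 289 (X(u, O) = 17² = 289)
(292538 - 177907) + X(F, 74) = (292538 - 177907) + 289 = 114631 + 289 = 114920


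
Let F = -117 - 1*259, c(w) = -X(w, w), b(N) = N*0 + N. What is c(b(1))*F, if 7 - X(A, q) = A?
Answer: 2256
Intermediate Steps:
X(A, q) = 7 - A
b(N) = N (b(N) = 0 + N = N)
c(w) = -7 + w (c(w) = -(7 - w) = -7 + w)
F = -376 (F = -117 - 259 = -376)
c(b(1))*F = (-7 + 1)*(-376) = -6*(-376) = 2256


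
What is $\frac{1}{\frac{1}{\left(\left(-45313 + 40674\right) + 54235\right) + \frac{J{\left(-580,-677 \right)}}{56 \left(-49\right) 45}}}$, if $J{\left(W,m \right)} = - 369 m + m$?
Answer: $\frac{765483118}{15435} \approx 49594.0$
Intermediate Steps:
$J{\left(W,m \right)} = - 368 m$
$\frac{1}{\frac{1}{\left(\left(-45313 + 40674\right) + 54235\right) + \frac{J{\left(-580,-677 \right)}}{56 \left(-49\right) 45}}} = \frac{1}{\frac{1}{\left(\left(-45313 + 40674\right) + 54235\right) + \frac{\left(-368\right) \left(-677\right)}{56 \left(-49\right) 45}}} = \frac{1}{\frac{1}{\left(-4639 + 54235\right) + \frac{249136}{\left(-2744\right) 45}}} = \frac{1}{\frac{1}{49596 + \frac{249136}{-123480}}} = \frac{1}{\frac{1}{49596 + 249136 \left(- \frac{1}{123480}\right)}} = \frac{1}{\frac{1}{49596 - \frac{31142}{15435}}} = \frac{1}{\frac{1}{\frac{765483118}{15435}}} = \frac{1}{\frac{15435}{765483118}} = \frac{765483118}{15435}$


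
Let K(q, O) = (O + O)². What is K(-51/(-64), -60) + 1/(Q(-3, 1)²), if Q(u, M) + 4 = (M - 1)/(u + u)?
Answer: 230401/16 ≈ 14400.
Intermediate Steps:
Q(u, M) = -4 + (-1 + M)/(2*u) (Q(u, M) = -4 + (M - 1)/(u + u) = -4 + (-1 + M)/((2*u)) = -4 + (-1 + M)*(1/(2*u)) = -4 + (-1 + M)/(2*u))
K(q, O) = 4*O² (K(q, O) = (2*O)² = 4*O²)
K(-51/(-64), -60) + 1/(Q(-3, 1)²) = 4*(-60)² + 1/(((½)*(-1 + 1 - 8*(-3))/(-3))²) = 4*3600 + 1/(((½)*(-⅓)*(-1 + 1 + 24))²) = 14400 + 1/(((½)*(-⅓)*24)²) = 14400 + 1/((-4)²) = 14400 + 1/16 = 230401/16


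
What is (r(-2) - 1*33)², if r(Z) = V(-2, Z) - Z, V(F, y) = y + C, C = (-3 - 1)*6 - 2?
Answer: 3481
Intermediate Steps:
C = -26 (C = -4*6 - 2 = -24 - 2 = -26)
V(F, y) = -26 + y (V(F, y) = y - 26 = -26 + y)
r(Z) = -26 (r(Z) = (-26 + Z) - Z = -26)
(r(-2) - 1*33)² = (-26 - 1*33)² = (-26 - 33)² = (-59)² = 3481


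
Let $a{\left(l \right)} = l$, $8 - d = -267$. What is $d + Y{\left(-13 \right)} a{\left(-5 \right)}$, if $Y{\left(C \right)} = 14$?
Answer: $205$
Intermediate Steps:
$d = 275$ ($d = 8 - -267 = 8 + 267 = 275$)
$d + Y{\left(-13 \right)} a{\left(-5 \right)} = 275 + 14 \left(-5\right) = 275 - 70 = 205$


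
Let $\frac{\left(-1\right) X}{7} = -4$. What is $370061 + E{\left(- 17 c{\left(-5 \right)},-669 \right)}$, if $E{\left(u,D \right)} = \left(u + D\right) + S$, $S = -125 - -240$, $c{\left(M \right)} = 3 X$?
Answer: $368079$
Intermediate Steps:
$X = 28$ ($X = \left(-7\right) \left(-4\right) = 28$)
$c{\left(M \right)} = 84$ ($c{\left(M \right)} = 3 \cdot 28 = 84$)
$S = 115$ ($S = -125 + 240 = 115$)
$E{\left(u,D \right)} = 115 + D + u$ ($E{\left(u,D \right)} = \left(u + D\right) + 115 = \left(D + u\right) + 115 = 115 + D + u$)
$370061 + E{\left(- 17 c{\left(-5 \right)},-669 \right)} = 370061 - 1982 = 368079$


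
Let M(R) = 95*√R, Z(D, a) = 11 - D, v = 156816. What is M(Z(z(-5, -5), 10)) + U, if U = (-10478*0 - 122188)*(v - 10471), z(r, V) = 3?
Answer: -17881602860 + 190*√2 ≈ -1.7882e+10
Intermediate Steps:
U = -17881602860 (U = (-10478*0 - 122188)*(156816 - 10471) = (0 - 122188)*146345 = -122188*146345 = -17881602860)
M(Z(z(-5, -5), 10)) + U = 95*√(11 - 1*3) - 17881602860 = 95*√(11 - 3) - 17881602860 = 95*√8 - 17881602860 = 95*(2*√2) - 17881602860 = 190*√2 - 17881602860 = -17881602860 + 190*√2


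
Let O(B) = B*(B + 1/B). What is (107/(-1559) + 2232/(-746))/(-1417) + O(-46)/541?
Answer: 1745361149478/445781521679 ≈ 3.9153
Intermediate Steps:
(107/(-1559) + 2232/(-746))/(-1417) + O(-46)/541 = (107/(-1559) + 2232/(-746))/(-1417) + (1 + (-46)²)/541 = (107*(-1/1559) + 2232*(-1/746))*(-1/1417) + (1 + 2116)*(1/541) = (-107/1559 - 1116/373)*(-1/1417) + 2117*(1/541) = -1779755/581507*(-1/1417) + 2117/541 = 1779755/823995419 + 2117/541 = 1745361149478/445781521679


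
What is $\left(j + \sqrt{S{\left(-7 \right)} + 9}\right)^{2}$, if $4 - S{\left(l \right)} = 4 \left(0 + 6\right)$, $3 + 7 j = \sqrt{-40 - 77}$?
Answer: $\frac{\left(-3 + 3 i \sqrt{13} + 7 i \sqrt{11}\right)^{2}}{49} \approx -23.454 - 4.1673 i$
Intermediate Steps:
$j = - \frac{3}{7} + \frac{3 i \sqrt{13}}{7}$ ($j = - \frac{3}{7} + \frac{\sqrt{-40 - 77}}{7} = - \frac{3}{7} + \frac{\sqrt{-117}}{7} = - \frac{3}{7} + \frac{3 i \sqrt{13}}{7} \approx -0.42857 + 1.5452 i$)
$S{\left(l \right)} = -20$ ($S{\left(l \right)} = 4 - 4 \left(0 + 6\right) = 4 - 4 \cdot 6 = 4 - 24 = -20$)
$\left(j + \sqrt{S{\left(-7 \right)} + 9}\right)^{2} = \left(\left(- \frac{3}{7} + \frac{3 i \sqrt{13}}{7}\right) + \sqrt{-20 + 9}\right)^{2} = \left(\left(- \frac{3}{7} + \frac{3 i \sqrt{13}}{7}\right) + \sqrt{-11}\right)^{2} = \left(\left(- \frac{3}{7} + \frac{3 i \sqrt{13}}{7}\right) + i \sqrt{11}\right)^{2} = \left(- \frac{3}{7} + i \sqrt{11} + \frac{3 i \sqrt{13}}{7}\right)^{2}$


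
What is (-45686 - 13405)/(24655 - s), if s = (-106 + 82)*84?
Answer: -59091/26671 ≈ -2.2156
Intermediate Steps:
s = -2016 (s = -24*84 = -2016)
(-45686 - 13405)/(24655 - s) = (-45686 - 13405)/(24655 - 1*(-2016)) = -59091/(24655 + 2016) = -59091/26671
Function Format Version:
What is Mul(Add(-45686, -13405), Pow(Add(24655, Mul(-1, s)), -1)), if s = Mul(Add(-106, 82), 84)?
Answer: Rational(-59091, 26671) ≈ -2.2156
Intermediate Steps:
s = -2016 (s = Mul(-24, 84) = -2016)
Mul(Add(-45686, -13405), Pow(Add(24655, Mul(-1, s)), -1)) = Mul(Add(-45686, -13405), Pow(Add(24655, Mul(-1, -2016)), -1)) = Mul(-59091, Pow(Add(24655, 2016), -1)) = Mul(-59091, Pow(26671, -1)) = Mul(-59091, Rational(1, 26671)) = Rational(-59091, 26671)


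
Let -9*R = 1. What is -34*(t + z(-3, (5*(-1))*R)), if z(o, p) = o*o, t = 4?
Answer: -442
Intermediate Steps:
R = -1/9 (R = -1/9*1 = -1/9 ≈ -0.11111)
z(o, p) = o**2
-34*(t + z(-3, (5*(-1))*R)) = -34*(4 + (-3)**2) = -34*(4 + 9) = -34*13 = -442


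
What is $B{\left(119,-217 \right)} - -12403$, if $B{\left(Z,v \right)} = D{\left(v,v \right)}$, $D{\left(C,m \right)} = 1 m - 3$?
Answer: $12183$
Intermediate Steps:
$D{\left(C,m \right)} = -3 + m$ ($D{\left(C,m \right)} = m - 3 = -3 + m$)
$B{\left(Z,v \right)} = -3 + v$
$B{\left(119,-217 \right)} - -12403 = \left(-3 - 217\right) - -12403 = -220 + \left(-5562 + 17965\right) = -220 + 12403 = 12183$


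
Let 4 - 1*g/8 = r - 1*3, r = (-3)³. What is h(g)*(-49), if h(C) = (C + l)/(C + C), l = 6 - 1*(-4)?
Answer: -6909/272 ≈ -25.401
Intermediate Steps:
r = -27
g = 272 (g = 32 - 8*(-27 - 1*3) = 32 - 8*(-27 - 3) = 32 - 8*(-30) = 32 + 240 = 272)
l = 10 (l = 6 + 4 = 10)
h(C) = (10 + C)/(2*C) (h(C) = (C + 10)/(C + C) = (10 + C)/((2*C)) = (10 + C)*(1/(2*C)) = (10 + C)/(2*C))
h(g)*(-49) = ((½)*(10 + 272)/272)*(-49) = ((½)*(1/272)*282)*(-49) = (141/272)*(-49) = -6909/272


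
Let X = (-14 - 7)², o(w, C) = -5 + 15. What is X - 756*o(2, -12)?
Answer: -7119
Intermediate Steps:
o(w, C) = 10
X = 441 (X = (-21)² = 441)
X - 756*o(2, -12) = 441 - 756*10 = 441 - 7560 = -7119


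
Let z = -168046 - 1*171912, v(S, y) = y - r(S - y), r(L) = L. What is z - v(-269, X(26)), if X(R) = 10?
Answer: -340247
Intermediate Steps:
v(S, y) = -S + 2*y (v(S, y) = y - (S - y) = y + (y - S) = -S + 2*y)
z = -339958 (z = -168046 - 171912 = -339958)
z - v(-269, X(26)) = -339958 - (-1*(-269) + 2*10) = -339958 - (269 + 20) = -339958 - 1*289 = -339958 - 289 = -340247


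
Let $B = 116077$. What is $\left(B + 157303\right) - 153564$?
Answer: $119816$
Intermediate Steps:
$\left(B + 157303\right) - 153564 = \left(116077 + 157303\right) - 153564 = 273380 - 153564 = 119816$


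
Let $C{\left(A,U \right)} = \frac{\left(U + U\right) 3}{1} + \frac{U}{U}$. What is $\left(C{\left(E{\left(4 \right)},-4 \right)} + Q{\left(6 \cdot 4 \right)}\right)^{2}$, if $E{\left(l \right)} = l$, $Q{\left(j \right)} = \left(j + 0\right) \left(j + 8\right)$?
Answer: $555025$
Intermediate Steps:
$Q{\left(j \right)} = j \left(8 + j\right)$
$C{\left(A,U \right)} = 1 + 6 U$ ($C{\left(A,U \right)} = 2 U 3 \cdot 1 + 1 = 6 U 1 + 1 = 6 U + 1 = 1 + 6 U$)
$\left(C{\left(E{\left(4 \right)},-4 \right)} + Q{\left(6 \cdot 4 \right)}\right)^{2} = \left(\left(1 + 6 \left(-4\right)\right) + 6 \cdot 4 \left(8 + 6 \cdot 4\right)\right)^{2} = \left(\left(1 - 24\right) + 24 \left(8 + 24\right)\right)^{2} = \left(-23 + 24 \cdot 32\right)^{2} = \left(-23 + 768\right)^{2} = 745^{2} = 555025$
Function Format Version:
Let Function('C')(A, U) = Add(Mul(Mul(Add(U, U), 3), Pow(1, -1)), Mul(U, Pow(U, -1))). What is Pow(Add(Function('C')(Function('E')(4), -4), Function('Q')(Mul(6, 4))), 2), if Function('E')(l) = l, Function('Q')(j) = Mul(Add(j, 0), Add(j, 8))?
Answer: 555025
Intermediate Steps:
Function('Q')(j) = Mul(j, Add(8, j))
Function('C')(A, U) = Add(1, Mul(6, U)) (Function('C')(A, U) = Add(Mul(Mul(Mul(2, U), 3), 1), 1) = Add(Mul(Mul(6, U), 1), 1) = Add(Mul(6, U), 1) = Add(1, Mul(6, U)))
Pow(Add(Function('C')(Function('E')(4), -4), Function('Q')(Mul(6, 4))), 2) = Pow(Add(Add(1, Mul(6, -4)), Mul(Mul(6, 4), Add(8, Mul(6, 4)))), 2) = Pow(Add(Add(1, -24), Mul(24, Add(8, 24))), 2) = Pow(Add(-23, Mul(24, 32)), 2) = Pow(Add(-23, 768), 2) = Pow(745, 2) = 555025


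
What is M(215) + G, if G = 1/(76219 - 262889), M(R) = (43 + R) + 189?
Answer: 83441489/186670 ≈ 447.00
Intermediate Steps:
M(R) = 232 + R
G = -1/186670 (G = 1/(-186670) = -1/186670 ≈ -5.3570e-6)
M(215) + G = (232 + 215) - 1/186670 = 447 - 1/186670 = 83441489/186670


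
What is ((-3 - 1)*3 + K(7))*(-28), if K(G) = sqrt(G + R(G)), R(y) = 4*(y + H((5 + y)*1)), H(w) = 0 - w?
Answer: 336 - 28*I*sqrt(13) ≈ 336.0 - 100.96*I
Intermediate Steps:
H(w) = -w
R(y) = -20 (R(y) = 4*(y - (5 + y)) = 4*(y + (-5 - y)) = 4*(-5) = -20)
K(G) = sqrt(-20 + G) (K(G) = sqrt(G - 20) = sqrt(-20 + G))
((-3 - 1)*3 + K(7))*(-28) = ((-3 - 1)*3 + sqrt(-20 + 7))*(-28) = (-4*3 + sqrt(-13))*(-28) = (-12 + I*sqrt(13))*(-28) = 336 - 28*I*sqrt(13)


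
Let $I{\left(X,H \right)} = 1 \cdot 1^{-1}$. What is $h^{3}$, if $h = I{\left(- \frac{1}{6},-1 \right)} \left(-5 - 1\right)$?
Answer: $-216$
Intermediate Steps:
$I{\left(X,H \right)} = 1$ ($I{\left(X,H \right)} = 1 \cdot 1 = 1$)
$h = -6$ ($h = 1 \left(-5 - 1\right) = 1 \left(-6\right) = -6$)
$h^{3} = \left(-6\right)^{3} = -216$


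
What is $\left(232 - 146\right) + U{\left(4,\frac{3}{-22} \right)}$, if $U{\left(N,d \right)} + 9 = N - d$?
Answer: $\frac{1785}{22} \approx 81.136$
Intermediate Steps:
$U{\left(N,d \right)} = -9 + N - d$ ($U{\left(N,d \right)} = -9 + \left(N - d\right) = -9 + N - d$)
$\left(232 - 146\right) + U{\left(4,\frac{3}{-22} \right)} = \left(232 - 146\right) - \left(5 - \frac{3}{22}\right) = 86 - \left(5 - \frac{3}{22}\right) = 86 - \frac{107}{22} = \frac{1785}{22}$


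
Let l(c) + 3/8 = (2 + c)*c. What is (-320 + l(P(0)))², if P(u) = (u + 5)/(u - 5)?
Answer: 6610041/64 ≈ 1.0328e+5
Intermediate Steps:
P(u) = (5 + u)/(-5 + u)
l(c) = -3/8 + c*(2 + c) (l(c) = -3/8 + (2 + c)*c = -3/8 + c*(2 + c))
(-320 + l(P(0)))² = (-320 + (-3/8 + ((5 + 0)/(-5 + 0))² + 2*((5 + 0)/(-5 + 0))))² = (-320 + (-3/8 + (5/(-5))² + 2*(5/(-5))))² = (-320 + (-3/8 + (-⅕*5)² + 2*(-⅕*5)))² = (-320 + (-3/8 + (-1)² + 2*(-1)))² = (-320 + (-3/8 + 1 - 2))² = (-320 - 11/8)² = (-2571/8)² = 6610041/64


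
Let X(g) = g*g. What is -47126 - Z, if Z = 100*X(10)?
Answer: -57126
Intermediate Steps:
X(g) = g²
Z = 10000 (Z = 100*10² = 100*100 = 10000)
-47126 - Z = -47126 - 1*10000 = -47126 - 10000 = -57126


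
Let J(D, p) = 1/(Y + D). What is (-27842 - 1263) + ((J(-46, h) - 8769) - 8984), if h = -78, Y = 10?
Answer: -1686889/36 ≈ -46858.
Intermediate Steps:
J(D, p) = 1/(10 + D)
(-27842 - 1263) + ((J(-46, h) - 8769) - 8984) = (-27842 - 1263) + ((1/(10 - 46) - 8769) - 8984) = -29105 + ((1/(-36) - 8769) - 8984) = -29105 + ((-1/36 - 8769) - 8984) = -29105 + (-315685/36 - 8984) = -29105 - 639109/36 = -1686889/36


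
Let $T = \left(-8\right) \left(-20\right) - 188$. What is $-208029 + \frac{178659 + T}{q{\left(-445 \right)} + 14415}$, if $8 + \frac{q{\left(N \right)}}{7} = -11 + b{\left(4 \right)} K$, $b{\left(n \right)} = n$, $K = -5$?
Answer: $- \frac{2941767487}{14142} \approx -2.0802 \cdot 10^{5}$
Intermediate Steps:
$T = -28$ ($T = 160 - 188 = -28$)
$q{\left(N \right)} = -273$ ($q{\left(N \right)} = -56 + 7 \left(-11 + 4 \left(-5\right)\right) = -56 + 7 \left(-11 - 20\right) = -56 + 7 \left(-31\right) = -56 - 217 = -273$)
$-208029 + \frac{178659 + T}{q{\left(-445 \right)} + 14415} = -208029 + \frac{178659 - 28}{-273 + 14415} = -208029 + \frac{178631}{14142} = - \frac{2941767487}{14142}$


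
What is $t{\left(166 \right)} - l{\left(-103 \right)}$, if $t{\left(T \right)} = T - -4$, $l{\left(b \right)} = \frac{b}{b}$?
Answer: $169$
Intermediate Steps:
$l{\left(b \right)} = 1$
$t{\left(T \right)} = 4 + T$ ($t{\left(T \right)} = T + 4 = 4 + T$)
$t{\left(166 \right)} - l{\left(-103 \right)} = \left(4 + 166\right) - 1 = 170 - 1 = 169$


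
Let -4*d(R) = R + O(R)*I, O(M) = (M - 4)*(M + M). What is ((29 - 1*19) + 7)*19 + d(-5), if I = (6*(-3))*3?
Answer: 6157/4 ≈ 1539.3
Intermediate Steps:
O(M) = 2*M*(-4 + M) (O(M) = (-4 + M)*(2*M) = 2*M*(-4 + M))
I = -54 (I = -18*3 = -54)
d(R) = -R/4 + 27*R*(-4 + R) (d(R) = -(R + (2*R*(-4 + R))*(-54))/4 = -(R - 108*R*(-4 + R))/4 = -R/4 + 27*R*(-4 + R))
((29 - 1*19) + 7)*19 + d(-5) = ((29 - 1*19) + 7)*19 + (1/4)*(-5)*(-433 + 108*(-5)) = ((29 - 19) + 7)*19 + (1/4)*(-5)*(-433 - 540) = (10 + 7)*19 + (1/4)*(-5)*(-973) = 17*19 + 4865/4 = 323 + 4865/4 = 6157/4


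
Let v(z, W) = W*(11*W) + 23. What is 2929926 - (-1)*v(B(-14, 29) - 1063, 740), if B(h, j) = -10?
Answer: 8953549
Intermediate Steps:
v(z, W) = 23 + 11*W**2 (v(z, W) = 11*W**2 + 23 = 23 + 11*W**2)
2929926 - (-1)*v(B(-14, 29) - 1063, 740) = 2929926 - (-1)*(23 + 11*740**2) = 2929926 - (-1)*(23 + 11*547600) = 2929926 - (-1)*(23 + 6023600) = 2929926 - (-1)*6023623 = 2929926 - 1*(-6023623) = 2929926 + 6023623 = 8953549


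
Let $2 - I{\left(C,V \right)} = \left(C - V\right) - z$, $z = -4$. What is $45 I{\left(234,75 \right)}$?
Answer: $-7245$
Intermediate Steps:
$I{\left(C,V \right)} = -2 + V - C$ ($I{\left(C,V \right)} = 2 - \left(\left(C - V\right) - -4\right) = 2 - \left(\left(C - V\right) + 4\right) = 2 - \left(4 + C - V\right) = -2 + V - C$)
$45 I{\left(234,75 \right)} = 45 \left(-2 + 75 - 234\right) = 45 \left(-161\right) = -7245$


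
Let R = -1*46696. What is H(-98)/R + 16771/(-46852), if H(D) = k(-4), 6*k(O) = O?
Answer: -5647409/15777411 ≈ -0.35794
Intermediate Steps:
k(O) = O/6
H(D) = -2/3 (H(D) = (1/6)*(-4) = -2/3)
R = -46696
H(-98)/R + 16771/(-46852) = -2/3/(-46696) + 16771/(-46852) = -2/3*(-1/46696) + 16771*(-1/46852) = 1/70044 - 16771/46852 = -5647409/15777411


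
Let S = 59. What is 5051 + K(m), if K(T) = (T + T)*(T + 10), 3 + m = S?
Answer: 12443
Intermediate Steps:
m = 56 (m = -3 + 59 = 56)
K(T) = 2*T*(10 + T) (K(T) = (2*T)*(10 + T) = 2*T*(10 + T))
5051 + K(m) = 5051 + 2*56*(10 + 56) = 5051 + 2*56*66 = 5051 + 7392 = 12443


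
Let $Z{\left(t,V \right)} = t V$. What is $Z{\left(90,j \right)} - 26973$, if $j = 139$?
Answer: $-14463$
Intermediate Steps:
$Z{\left(t,V \right)} = V t$
$Z{\left(90,j \right)} - 26973 = 139 \cdot 90 - 26973 = 12510 - 26973 = -14463$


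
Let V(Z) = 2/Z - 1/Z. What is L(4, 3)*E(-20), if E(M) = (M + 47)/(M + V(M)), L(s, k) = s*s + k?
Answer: -10260/401 ≈ -25.586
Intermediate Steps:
V(Z) = 1/Z
L(s, k) = k + s² (L(s, k) = s² + k = k + s²)
E(M) = (47 + M)/(M + 1/M) (E(M) = (M + 47)/(M + 1/M) = (47 + M)/(M + 1/M))
L(4, 3)*E(-20) = (3 + 4²)*(-20*(47 - 20)/(1 + (-20)²)) = (3 + 16)*(-20*27/(1 + 400)) = 19*(-20*27/401) = 19*(-20*1/401*27) = 19*(-540/401) = -10260/401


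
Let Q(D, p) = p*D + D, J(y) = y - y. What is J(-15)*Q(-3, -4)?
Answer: 0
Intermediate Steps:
J(y) = 0
Q(D, p) = D + D*p (Q(D, p) = D*p + D = D + D*p)
J(-15)*Q(-3, -4) = 0*(-3*(1 - 4)) = 0*(-3*(-3)) = 0*9 = 0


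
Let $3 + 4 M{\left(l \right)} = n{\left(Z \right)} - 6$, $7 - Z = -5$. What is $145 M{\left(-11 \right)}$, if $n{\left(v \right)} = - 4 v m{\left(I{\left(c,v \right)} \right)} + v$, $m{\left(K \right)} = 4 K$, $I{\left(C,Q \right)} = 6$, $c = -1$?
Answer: $- \frac{166605}{4} \approx -41651.0$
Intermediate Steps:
$Z = 12$ ($Z = 7 - -5 = 7 + 5 = 12$)
$n{\left(v \right)} = - 95 v$ ($n{\left(v \right)} = - 4 v 4 \cdot 6 + v = - 4 v 24 + v = - 96 v + v = - 95 v$)
$M{\left(l \right)} = - \frac{1149}{4}$ ($M{\left(l \right)} = - \frac{3}{4} + \frac{\left(-95\right) 12 - 6}{4} = - \frac{3}{4} + \frac{-1140 - 6}{4} = - \frac{3}{4} + \frac{1}{4} \left(-1146\right) = - \frac{3}{4} - \frac{573}{2} = - \frac{1149}{4}$)
$145 M{\left(-11 \right)} = 145 \left(- \frac{1149}{4}\right) = - \frac{166605}{4}$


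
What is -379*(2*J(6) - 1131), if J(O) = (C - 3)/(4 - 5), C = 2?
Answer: 427891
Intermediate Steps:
J(O) = 1 (J(O) = (2 - 3)/(4 - 5) = -1/(-1) = -1*(-1) = 1)
-379*(2*J(6) - 1131) = -379*(2*1 - 1131) = -379*(2 - 1131) = -379*(-1129) = 427891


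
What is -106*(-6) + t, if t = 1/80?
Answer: 50881/80 ≈ 636.01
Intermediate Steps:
t = 1/80 ≈ 0.012500
-106*(-6) + t = -106*(-6) + 1/80 = 636 + 1/80 = 50881/80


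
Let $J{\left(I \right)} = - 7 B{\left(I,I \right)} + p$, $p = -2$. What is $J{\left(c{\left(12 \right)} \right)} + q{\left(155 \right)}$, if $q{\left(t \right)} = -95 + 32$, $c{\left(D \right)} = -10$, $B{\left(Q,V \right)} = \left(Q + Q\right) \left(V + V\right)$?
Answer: $-2865$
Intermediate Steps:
$B{\left(Q,V \right)} = 4 Q V$ ($B{\left(Q,V \right)} = 2 Q 2 V = 4 Q V$)
$q{\left(t \right)} = -63$
$J{\left(I \right)} = -2 - 28 I^{2}$ ($J{\left(I \right)} = - 7 \cdot 4 I I - 2 = - 7 \cdot 4 I^{2} - 2 = - 28 I^{2} - 2 = -2 - 28 I^{2}$)
$J{\left(c{\left(12 \right)} \right)} + q{\left(155 \right)} = \left(-2 - 28 \left(-10\right)^{2}\right) - 63 = \left(-2 - 2800\right) - 63 = -2802 - 63 = -2865$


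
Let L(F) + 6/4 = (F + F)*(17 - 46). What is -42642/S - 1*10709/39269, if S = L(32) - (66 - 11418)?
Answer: -3552370597/745679041 ≈ -4.7639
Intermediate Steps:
L(F) = -3/2 - 58*F (L(F) = -3/2 + (F + F)*(17 - 46) = -3/2 + (2*F)*(-29) = -3/2 - 58*F)
S = 18989/2 (S = (-3/2 - 58*32) - (66 - 11418) = (-3/2 - 1856) - 1*(-11352) = -3715/2 + 11352 = 18989/2 ≈ 9494.5)
-42642/S - 1*10709/39269 = -42642/18989/2 - 1*10709/39269 = -42642*2/18989 - 10709*1/39269 = -85284/18989 - 10709/39269 = -3552370597/745679041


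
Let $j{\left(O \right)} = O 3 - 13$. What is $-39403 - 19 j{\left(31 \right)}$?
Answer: $-40923$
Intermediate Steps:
$j{\left(O \right)} = -13 + 3 O$ ($j{\left(O \right)} = 3 O - 13 = -13 + 3 O$)
$-39403 - 19 j{\left(31 \right)} = -39403 - 19 \left(-13 + 3 \cdot 31\right) = -39403 - 19 \left(-13 + 93\right) = -39403 - 1520 = -40923$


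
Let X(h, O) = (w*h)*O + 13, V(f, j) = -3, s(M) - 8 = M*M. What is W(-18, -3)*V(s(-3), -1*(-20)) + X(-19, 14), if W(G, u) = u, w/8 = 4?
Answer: -8490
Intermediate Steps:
w = 32 (w = 8*4 = 32)
s(M) = 8 + M² (s(M) = 8 + M*M = 8 + M²)
X(h, O) = 13 + 32*O*h (X(h, O) = (32*h)*O + 13 = 32*O*h + 13 = 13 + 32*O*h)
W(-18, -3)*V(s(-3), -1*(-20)) + X(-19, 14) = -3*(-3) + (13 + 32*14*(-19)) = 9 + (13 - 8512) = 9 - 8499 = -8490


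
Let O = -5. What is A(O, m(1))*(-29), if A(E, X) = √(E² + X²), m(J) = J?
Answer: -29*√26 ≈ -147.87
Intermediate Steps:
A(O, m(1))*(-29) = √((-5)² + 1²)*(-29) = √(25 + 1)*(-29) = √26*(-29) = -29*√26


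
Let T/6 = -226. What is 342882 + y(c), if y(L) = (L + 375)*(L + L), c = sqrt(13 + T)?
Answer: 340196 + 750*I*sqrt(1343) ≈ 3.402e+5 + 27485.0*I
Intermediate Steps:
T = -1356 (T = 6*(-226) = -1356)
c = I*sqrt(1343) (c = sqrt(13 - 1356) = sqrt(-1343) = I*sqrt(1343) ≈ 36.647*I)
y(L) = 2*L*(375 + L) (y(L) = (375 + L)*(2*L) = 2*L*(375 + L))
342882 + y(c) = 342882 + 2*(I*sqrt(1343))*(375 + I*sqrt(1343)) = 342882 + 2*I*sqrt(1343)*(375 + I*sqrt(1343))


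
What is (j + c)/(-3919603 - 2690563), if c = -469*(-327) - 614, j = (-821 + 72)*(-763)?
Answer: -362118/3305083 ≈ -0.10956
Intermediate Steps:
j = 571487 (j = -749*(-763) = 571487)
c = 152749 (c = 153363 - 614 = 152749)
(j + c)/(-3919603 - 2690563) = (571487 + 152749)/(-3919603 - 2690563) = 724236/(-6610166) = 724236*(-1/6610166) = -362118/3305083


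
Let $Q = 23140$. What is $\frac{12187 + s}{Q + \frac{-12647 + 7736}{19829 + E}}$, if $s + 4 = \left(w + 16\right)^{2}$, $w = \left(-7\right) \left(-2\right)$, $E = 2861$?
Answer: $\frac{296853270}{525041689} \approx 0.56539$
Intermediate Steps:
$w = 14$
$s = 896$ ($s = -4 + \left(14 + 16\right)^{2} = -4 + 30^{2} = -4 + 900 = 896$)
$\frac{12187 + s}{Q + \frac{-12647 + 7736}{19829 + E}} = \frac{12187 + 896}{23140 + \frac{-12647 + 7736}{19829 + 2861}} = \frac{13083}{23140 - \frac{4911}{22690}} = \frac{13083}{\frac{525041689}{22690}} = 13083 \cdot \frac{22690}{525041689} = \frac{296853270}{525041689}$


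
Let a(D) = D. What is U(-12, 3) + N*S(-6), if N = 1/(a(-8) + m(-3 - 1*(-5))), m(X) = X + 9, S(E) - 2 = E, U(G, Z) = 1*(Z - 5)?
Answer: -10/3 ≈ -3.3333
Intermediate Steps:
U(G, Z) = -5 + Z (U(G, Z) = 1*(-5 + Z) = -5 + Z)
S(E) = 2 + E
m(X) = 9 + X
N = 1/3 (N = 1/(-8 + (9 + (-3 - 1*(-5)))) = 1/(-8 + (9 + (-3 + 5))) = 1/(-8 + (9 + 2)) = 1/(-8 + 11) = 1/3 ≈ 0.33333)
U(-12, 3) + N*S(-6) = (-5 + 3) + (2 - 6)/3 = -2 + (1/3)*(-4) = -2 - 4/3 = -10/3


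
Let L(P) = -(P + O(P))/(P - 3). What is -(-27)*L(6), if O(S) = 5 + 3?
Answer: -126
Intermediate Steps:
O(S) = 8
L(P) = -(8 + P)/(-3 + P) (L(P) = -(P + 8)/(P - 3) = -(8 + P)/(-3 + P))
-(-27)*L(6) = -(-27)*(-8 - 1*6)/(-3 + 6) = -(-27)*(-8 - 6)/3 = -(-27)*(⅓)*(-14) = -(-27)*(-14)/3 = -1*126 = -126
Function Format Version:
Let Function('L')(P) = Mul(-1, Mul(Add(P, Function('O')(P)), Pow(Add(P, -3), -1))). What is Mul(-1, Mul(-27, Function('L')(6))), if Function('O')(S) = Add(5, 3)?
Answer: -126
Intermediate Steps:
Function('O')(S) = 8
Function('L')(P) = Mul(-1, Pow(Add(-3, P), -1), Add(8, P)) (Function('L')(P) = Mul(-1, Mul(Add(P, 8), Pow(Add(P, -3), -1))) = Mul(-1, Mul(Add(8, P), Pow(Add(-3, P), -1))) = Mul(-1, Mul(Pow(Add(-3, P), -1), Add(8, P))) = Mul(-1, Pow(Add(-3, P), -1), Add(8, P)))
Mul(-1, Mul(-27, Function('L')(6))) = Mul(-1, Mul(-27, Mul(Pow(Add(-3, 6), -1), Add(-8, Mul(-1, 6))))) = Mul(-1, Mul(-27, Mul(Pow(3, -1), Add(-8, -6)))) = Mul(-1, Mul(-27, Mul(Rational(1, 3), -14))) = Mul(-1, Mul(-27, Rational(-14, 3))) = Mul(-1, 126) = -126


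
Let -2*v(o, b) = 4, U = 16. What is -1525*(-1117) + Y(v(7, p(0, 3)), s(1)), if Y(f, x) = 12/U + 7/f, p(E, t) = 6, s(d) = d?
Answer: 6813689/4 ≈ 1.7034e+6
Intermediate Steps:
v(o, b) = -2 (v(o, b) = -1/2*4 = -2)
Y(f, x) = 3/4 + 7/f (Y(f, x) = 12/16 + 7/f = 12*(1/16) + 7/f = 3/4 + 7/f)
-1525*(-1117) + Y(v(7, p(0, 3)), s(1)) = -1525*(-1117) + (3/4 + 7/(-2)) = 1703425 + (3/4 + 7*(-1/2)) = 1703425 + (3/4 - 7/2) = 1703425 - 11/4 = 6813689/4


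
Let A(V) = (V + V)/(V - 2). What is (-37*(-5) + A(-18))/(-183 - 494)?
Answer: -934/3385 ≈ -0.27592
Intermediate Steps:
A(V) = 2*V/(-2 + V) (A(V) = (2*V)/(-2 + V) = 2*V/(-2 + V))
(-37*(-5) + A(-18))/(-183 - 494) = (-37*(-5) + 2*(-18)/(-2 - 18))/(-183 - 494) = (185 + 2*(-18)/(-20))/(-677) = (185 + 2*(-18)*(-1/20))*(-1/677) = (185 + 9/5)*(-1/677) = (934/5)*(-1/677) = -934/3385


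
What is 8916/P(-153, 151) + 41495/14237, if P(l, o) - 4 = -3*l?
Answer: 146149277/6591731 ≈ 22.172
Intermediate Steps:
P(l, o) = 4 - 3*l
8916/P(-153, 151) + 41495/14237 = 8916/(4 - 3*(-153)) + 41495/14237 = 8916/(4 + 459) + 41495*(1/14237) = 8916/463 + 41495/14237 = 146149277/6591731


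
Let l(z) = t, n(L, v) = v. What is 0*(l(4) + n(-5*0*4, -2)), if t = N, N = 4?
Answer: 0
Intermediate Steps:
t = 4
l(z) = 4
0*(l(4) + n(-5*0*4, -2)) = 0*(4 - 2) = 0*2 = 0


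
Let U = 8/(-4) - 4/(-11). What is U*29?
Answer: -522/11 ≈ -47.455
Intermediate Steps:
U = -18/11 (U = 8*(-¼) - 4*(-1/11) = -2 + 4/11 = -18/11 ≈ -1.6364)
U*29 = -18/11*29 = -522/11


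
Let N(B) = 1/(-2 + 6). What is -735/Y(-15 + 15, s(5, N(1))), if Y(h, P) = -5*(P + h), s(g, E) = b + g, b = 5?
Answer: 147/10 ≈ 14.700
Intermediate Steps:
N(B) = ¼ (N(B) = 1/4 = ¼)
s(g, E) = 5 + g
Y(h, P) = -5*P - 5*h
-735/Y(-15 + 15, s(5, N(1))) = -735/(-5*(5 + 5) - 5*(-15 + 15)) = -735/(-5*10 - 5*0) = -735/(-50 + 0) = -735/(-50) = -735*(-1/50) = 147/10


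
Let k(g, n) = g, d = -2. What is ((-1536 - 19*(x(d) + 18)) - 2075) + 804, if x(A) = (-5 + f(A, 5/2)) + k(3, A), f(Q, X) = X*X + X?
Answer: -13109/4 ≈ -3277.3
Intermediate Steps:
f(Q, X) = X + X² (f(Q, X) = X² + X = X + X²)
x(A) = 27/4 (x(A) = (-5 + (5/2)*(1 + 5/2)) + 3 = (-5 + (5*(½))*(1 + 5*(½))) + 3 = (-5 + 5*(1 + 5/2)/2) + 3 = (-5 + (5/2)*(7/2)) + 3 = (-5 + 35/4) + 3 = 15/4 + 3 = 27/4)
((-1536 - 19*(x(d) + 18)) - 2075) + 804 = ((-1536 - 19*(27/4 + 18)) - 2075) + 804 = ((-1536 - 19*99/4) - 2075) + 804 = ((-1536 - 1*1881/4) - 2075) + 804 = ((-1536 - 1881/4) - 2075) + 804 = (-8025/4 - 2075) + 804 = -16325/4 + 804 = -13109/4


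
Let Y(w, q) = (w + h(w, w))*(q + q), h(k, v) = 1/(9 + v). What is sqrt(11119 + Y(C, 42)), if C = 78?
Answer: 27*sqrt(20387)/29 ≈ 132.94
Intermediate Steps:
Y(w, q) = 2*q*(w + 1/(9 + w)) (Y(w, q) = (w + 1/(9 + w))*(q + q) = (w + 1/(9 + w))*(2*q) = 2*q*(w + 1/(9 + w)))
sqrt(11119 + Y(C, 42)) = sqrt(11119 + 2*42*(1 + 78*(9 + 78))/(9 + 78)) = sqrt(11119 + 2*42*(1 + 78*87)/87) = sqrt(11119 + 2*42*(1/87)*(1 + 6786)) = sqrt(11119 + 2*42*(1/87)*6787) = sqrt(11119 + 190036/29) = sqrt(512487/29) = 27*sqrt(20387)/29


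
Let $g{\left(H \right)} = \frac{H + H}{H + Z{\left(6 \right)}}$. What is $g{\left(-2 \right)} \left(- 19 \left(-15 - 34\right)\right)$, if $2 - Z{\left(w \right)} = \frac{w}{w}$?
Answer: $3724$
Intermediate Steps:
$Z{\left(w \right)} = 1$ ($Z{\left(w \right)} = 2 - \frac{w}{w} = 2 - 1 = 1$)
$g{\left(H \right)} = \frac{2 H}{1 + H}$ ($g{\left(H \right)} = \frac{H + H}{H + 1} = \frac{2 H}{1 + H}$)
$g{\left(-2 \right)} \left(- 19 \left(-15 - 34\right)\right) = 2 \left(-2\right) \frac{1}{1 - 2} \left(- 19 \left(-15 - 34\right)\right) = 2 \left(-2\right) \frac{1}{-1} \left(\left(-19\right) \left(-49\right)\right) = 2 \left(-2\right) \left(-1\right) 931 = 4 \cdot 931 = 3724$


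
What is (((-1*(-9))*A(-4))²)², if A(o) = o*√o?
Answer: 26873856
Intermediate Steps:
A(o) = o^(3/2)
(((-1*(-9))*A(-4))²)² = (((-1*(-9))*(-4)^(3/2))²)² = ((9*(-8*I))²)² = ((-72*I)²)² = (-5184)² = 26873856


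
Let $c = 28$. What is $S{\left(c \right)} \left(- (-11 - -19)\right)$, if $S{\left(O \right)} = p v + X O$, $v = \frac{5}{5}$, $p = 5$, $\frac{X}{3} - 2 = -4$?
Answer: $1304$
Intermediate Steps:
$X = -6$ ($X = 6 + 3 \left(-4\right) = 6 - 12 = -6$)
$v = 1$ ($v = 5 \cdot \frac{1}{5} = 1$)
$S{\left(O \right)} = 5 - 6 O$ ($S{\left(O \right)} = 5 \cdot 1 - 6 O = 5 - 6 O$)
$S{\left(c \right)} \left(- (-11 - -19)\right) = \left(5 - 168\right) \left(- (-11 - -19)\right) = \left(5 - 168\right) \left(- (-11 + 19)\right) = - 163 \left(\left(-1\right) 8\right) = \left(-163\right) \left(-8\right) = 1304$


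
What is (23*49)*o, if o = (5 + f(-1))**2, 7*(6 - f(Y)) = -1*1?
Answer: 139932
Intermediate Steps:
f(Y) = 43/7 (f(Y) = 6 - (-1)/7 = 6 - 1/7*(-1) = 6 + 1/7 = 43/7)
o = 6084/49 (o = (5 + 43/7)**2 = (78/7)**2 = 6084/49 ≈ 124.16)
(23*49)*o = (23*49)*(6084/49) = 1127*(6084/49) = 139932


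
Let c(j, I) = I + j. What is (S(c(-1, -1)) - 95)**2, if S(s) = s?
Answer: 9409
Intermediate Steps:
(S(c(-1, -1)) - 95)**2 = ((-1 - 1) - 95)**2 = (-2 - 95)**2 = (-97)**2 = 9409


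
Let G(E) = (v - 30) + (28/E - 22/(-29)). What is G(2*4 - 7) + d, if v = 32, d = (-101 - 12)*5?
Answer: -15493/29 ≈ -534.24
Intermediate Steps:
d = -565 (d = -113*5 = -565)
G(E) = 80/29 + 28/E (G(E) = (32 - 30) + (28/E - 22/(-29)) = 2 + (28/E - 22*(-1/29)) = 2 + (28/E + 22/29) = 2 + (22/29 + 28/E) = 80/29 + 28/E)
G(2*4 - 7) + d = (80/29 + 28/(2*4 - 7)) - 565 = (80/29 + 28/(8 - 7)) - 565 = (80/29 + 28/1) - 565 = (80/29 + 28*1) - 565 = (80/29 + 28) - 565 = 892/29 - 565 = -15493/29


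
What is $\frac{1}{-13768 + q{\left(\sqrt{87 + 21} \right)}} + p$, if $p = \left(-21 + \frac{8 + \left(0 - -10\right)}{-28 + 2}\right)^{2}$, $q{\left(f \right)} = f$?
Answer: $\frac{3768596370098}{8008813501} - \frac{3 \sqrt{3}}{94778858} \approx 470.56$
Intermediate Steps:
$p = \frac{79524}{169}$ ($p = \left(-21 + \frac{8 + \left(0 + 10\right)}{-26}\right)^{2} = \left(-21 + \left(8 + 10\right) \left(- \frac{1}{26}\right)\right)^{2} = \left(-21 + 18 \left(- \frac{1}{26}\right)\right)^{2} = \left(-21 - \frac{9}{13}\right)^{2} = \left(- \frac{282}{13}\right)^{2} = \frac{79524}{169} \approx 470.56$)
$\frac{1}{-13768 + q{\left(\sqrt{87 + 21} \right)}} + p = \frac{1}{-13768 + \sqrt{87 + 21}} + \frac{79524}{169} = \frac{1}{-13768 + \sqrt{108}} + \frac{79524}{169} = \frac{1}{-13768 + 6 \sqrt{3}} + \frac{79524}{169} = \frac{79524}{169} + \frac{1}{-13768 + 6 \sqrt{3}}$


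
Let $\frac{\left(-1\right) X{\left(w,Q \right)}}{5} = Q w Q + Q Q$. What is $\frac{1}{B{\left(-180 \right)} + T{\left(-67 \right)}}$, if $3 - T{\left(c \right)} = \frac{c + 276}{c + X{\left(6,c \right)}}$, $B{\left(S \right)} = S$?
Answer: $- \frac{157182}{27821005} \approx -0.0056498$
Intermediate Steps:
$X{\left(w,Q \right)} = - 5 Q^{2} - 5 w Q^{2}$ ($X{\left(w,Q \right)} = - 5 \left(Q w Q + Q Q\right) = - 5 \left(w Q^{2} + Q^{2}\right) = - 5 \left(Q^{2} + w Q^{2}\right) = - 5 Q^{2} - 5 w Q^{2}$)
$T{\left(c \right)} = 3 - \frac{276 + c}{c - 35 c^{2}}$ ($T{\left(c \right)} = 3 - \frac{c + 276}{c + 5 c^{2} \left(-1 - 6\right)} = 3 - \frac{276 + c}{c + 5 c^{2} \left(-1 - 6\right)} = 3 - \frac{276 + c}{c + 5 c^{2} \left(-7\right)} = 3 - \frac{276 + c}{c - 35 c^{2}}$)
$\frac{1}{B{\left(-180 \right)} + T{\left(-67 \right)}} = \frac{1}{-180 + \frac{276 - -134 + 105 \left(-67\right)^{2}}{\left(-67\right) \left(-1 + 35 \left(-67\right)\right)}} = \frac{1}{-180 - \frac{276 + 134 + 105 \cdot 4489}{67 \left(-1 - 2345\right)}} = \frac{1}{-180 - \frac{276 + 134 + 471345}{67 \left(-2346\right)}} = \frac{1}{-180 - \left(- \frac{1}{157182}\right) 471755} = \frac{1}{-180 + \frac{471755}{157182}} = \frac{1}{- \frac{27821005}{157182}} = - \frac{157182}{27821005}$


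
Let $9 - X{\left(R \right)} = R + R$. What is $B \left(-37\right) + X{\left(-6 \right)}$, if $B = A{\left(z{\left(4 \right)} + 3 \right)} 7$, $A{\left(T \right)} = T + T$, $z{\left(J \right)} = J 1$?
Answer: $-3605$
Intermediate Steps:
$z{\left(J \right)} = J$
$A{\left(T \right)} = 2 T$
$X{\left(R \right)} = 9 - 2 R$ ($X{\left(R \right)} = 9 - \left(R + R\right) = 9 - 2 R$)
$B = 98$ ($B = 2 \left(4 + 3\right) 7 = 2 \cdot 7 \cdot 7 = 14 \cdot 7 = 98$)
$B \left(-37\right) + X{\left(-6 \right)} = 98 \left(-37\right) + \left(9 - -12\right) = -3626 + \left(9 + 12\right) = -3626 + 21 = -3605$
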